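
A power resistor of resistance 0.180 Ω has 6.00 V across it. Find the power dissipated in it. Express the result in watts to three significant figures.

With V across and R both known, P = V²/R gives the dissipation directly.
P = (6.00 V)² / 0.180 Ω = 200.0 W

200 W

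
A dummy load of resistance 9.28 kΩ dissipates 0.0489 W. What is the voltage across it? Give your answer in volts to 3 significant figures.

Inverting the appropriate power form: V = √(P R).
V = √(0.0489 × 9280) = 21.30 V

21.3 V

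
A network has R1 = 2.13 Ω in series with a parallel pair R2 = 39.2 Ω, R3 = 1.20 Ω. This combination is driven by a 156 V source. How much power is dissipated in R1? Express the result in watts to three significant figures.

First combine the parallel branches into one equivalent R_p, then R1 + R_p is a series pair.
R_p = (39.2×1.20)/(39.2+1.20) = 1.164 Ω
R_total = 2.13 + 1.164 = 3.294 Ω
I = V / R_total = 156 / 3.294 = 47.35 A
R1 carries the full series current, so P = I²R.
P_R1 = (47.35)² × 2.13 = 4776 W

4780 W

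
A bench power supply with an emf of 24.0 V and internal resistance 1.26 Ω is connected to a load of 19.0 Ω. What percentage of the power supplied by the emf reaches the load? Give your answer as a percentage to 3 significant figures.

η = P_load/(P_load+P_int) = I²R/(I²R+I²r) = R/(R+r) — the I² cancels for series elements.
η = R / (R + r) = 19.0 / (19.0 + 1.26) = 0.9378

93.8 %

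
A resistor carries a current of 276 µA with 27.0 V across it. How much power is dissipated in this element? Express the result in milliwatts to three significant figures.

Both the voltage across and the current through the element are known, so P = V I applies directly.
P = 27.0 V × 0.0002760 A = 0.007452 W

7.45 mW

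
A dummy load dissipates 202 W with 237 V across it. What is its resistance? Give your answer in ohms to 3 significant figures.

Rearranging the power relation for the two known quantities gives R = V² / P.
R = (237)² / 202 = 278.1 Ω

278 Ω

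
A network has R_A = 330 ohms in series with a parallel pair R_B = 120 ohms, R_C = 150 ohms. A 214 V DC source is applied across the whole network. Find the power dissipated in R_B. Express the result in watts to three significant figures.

First combine the parallel branches into one equivalent R_p, then R_A + R_p is a series pair.
R_p = (120×150)/(120+150) = 66.67 Ω
R_total = 330 + 66.67 = 396.7 Ω
I = V / R_total = 214 / 396.7 = 0.5395 A
Voltage across the parallel pair: V_p = I × R_p = 0.5395 × 66.67 = 35.97 V
R_B is across V_p, so use P = V²/R for that branch.
P_R_B = (35.97)² / 120 = 10.78 W

10.8 W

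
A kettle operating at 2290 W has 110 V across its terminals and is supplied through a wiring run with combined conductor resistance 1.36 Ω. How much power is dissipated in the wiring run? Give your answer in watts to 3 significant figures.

589 W

Only the current and the line resistance are needed for the I²R loss.
I = P / V = 2290 / 110 = 20.82 A through the wiring run.
P_line = I² R_line = (20.82)² × 1.36 = 589.4 W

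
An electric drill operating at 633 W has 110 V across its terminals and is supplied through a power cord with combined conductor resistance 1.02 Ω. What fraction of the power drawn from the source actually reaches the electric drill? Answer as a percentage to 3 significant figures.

94.9 %

I = P / V = 633 / 110 = 5.755 A through the power cord.
P_line = I² R_line = (5.755)² × 1.02 = 33.78 W
P_source = P_load + P_line = 633.0 + 33.78 = 666.8 W
η = P_load / P_source = 633.0 / 666.8 = 0.9493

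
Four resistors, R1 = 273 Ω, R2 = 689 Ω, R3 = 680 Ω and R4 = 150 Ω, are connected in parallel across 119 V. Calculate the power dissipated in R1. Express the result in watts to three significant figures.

51.9 W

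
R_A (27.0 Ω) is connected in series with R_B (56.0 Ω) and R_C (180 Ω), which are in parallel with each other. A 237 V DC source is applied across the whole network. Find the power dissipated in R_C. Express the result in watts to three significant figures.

117 W

Replace R_B and R_C with their parallel equivalent so the circuit becomes R_A in series with R_p.
R_p = (56.0×180)/(56.0+180) = 42.71 Ω
R_total = 27.0 + 42.71 = 69.71 Ω
I = V / R_total = 237 / 69.71 = 3.400 A
Voltage across the parallel pair: V_p = I × R_p = 3.400 × 42.71 = 145.2 V
With V_p across R_C, its power is V_p²/R_C.
P_R_C = (145.2)² / 180 = 117.1 W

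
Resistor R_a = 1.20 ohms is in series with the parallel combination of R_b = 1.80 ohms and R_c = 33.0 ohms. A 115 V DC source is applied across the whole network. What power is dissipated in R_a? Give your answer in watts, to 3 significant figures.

1880 W

First combine the parallel branches into one equivalent R_p, then R_a + R_p is a series pair.
R_p = (1.80×33.0)/(1.80+33.0) = 1.707 Ω
R_total = 1.20 + 1.707 = 2.907 Ω
I = V / R_total = 115 / 2.907 = 39.56 A
The full supply current passes through R_a: P = I²R.
P_R_a = (39.56)² × 1.20 = 1878 W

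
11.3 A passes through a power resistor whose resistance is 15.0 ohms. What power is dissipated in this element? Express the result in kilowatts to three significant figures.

1.92 kW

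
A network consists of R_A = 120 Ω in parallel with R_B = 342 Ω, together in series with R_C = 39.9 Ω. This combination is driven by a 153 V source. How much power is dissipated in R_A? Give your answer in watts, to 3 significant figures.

Collapse the R_A‖R_B pair into one equivalent R_p; then R_p and R_C form a series string.
R_p = (120×342)/(120+342) = 88.83 Ω
R_total = R_p + 39.9 = 88.83 + 39.9 = 128.7 Ω
I = V / R_total = 153 / 128.7 = 1.189 A
Voltage across the parallel pair: V_p = I × R_p = 1.189 × 88.83 = 105.6 V
R_A sits across V_p; its power is V_p²/R.
P_R_A = (105.6)² / 120 = 92.89 W

92.9 W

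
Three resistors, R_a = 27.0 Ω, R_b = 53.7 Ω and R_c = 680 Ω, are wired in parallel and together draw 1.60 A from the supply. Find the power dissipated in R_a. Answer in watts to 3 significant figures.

The branches share the same voltage, but only the total current is given — find V from the equivalent resistance first.
1/R_eq = 1/27.0 + 1/53.7 + 1/680 ⇒ R_eq = 17.50 Ω
V = I_total × R_eq = 1.600 × 17.50 = 28.01 V
P_R_a = V² / R_a = (28.01)² / 27.0 = 29.05 W

29.1 W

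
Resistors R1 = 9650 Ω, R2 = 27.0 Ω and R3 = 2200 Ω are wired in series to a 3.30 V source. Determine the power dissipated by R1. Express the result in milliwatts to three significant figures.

In a series string the same current flows through every resistor — find that current, then P = I²R for the one we want.
R_total = 9650 + 27.0 + 2200 = 11880 Ω
I = V / R_total = 3.30 / 11880 = 0.0002778 A
P_R1 = I² × R1 = (0.0002778)² × 9650 = 0.0007450 W

0.745 mW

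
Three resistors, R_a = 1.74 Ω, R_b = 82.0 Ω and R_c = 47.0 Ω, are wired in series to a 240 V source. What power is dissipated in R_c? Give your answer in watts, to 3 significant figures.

The current is common to all series resistors; compute it, then apply P = I²R for the target.
R_total = 1.74 + 82.0 + 47.0 = 130.7 Ω
I = V / R_total = 240 / 130.7 = 1.836 A
P_R_c = I² × R_c = (1.836)² × 47.0 = 158.4 W

158 W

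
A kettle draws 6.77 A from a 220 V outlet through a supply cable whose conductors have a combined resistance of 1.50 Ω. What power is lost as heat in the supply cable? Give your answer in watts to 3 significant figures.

Line loss is just I²R for the cable — we know both I and R_line directly.
The supply cable carries the full 6.77 A.
P_line = I² R_line = (6.770)² × 1.50 = 68.75 W

68.7 W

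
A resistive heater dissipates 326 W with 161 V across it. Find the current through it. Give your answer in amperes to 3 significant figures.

2.02 A

Rearranging the power relation for the two known quantities gives I = P / V.
I = 326 / 161 = 2.025 A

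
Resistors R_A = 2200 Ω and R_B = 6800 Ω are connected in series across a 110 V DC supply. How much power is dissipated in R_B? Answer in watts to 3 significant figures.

1.02 W

Since the resistors are in series they all carry the loop current I = V/R_total; the power in any one is I²R.
R_total = 2200 + 6800 = 9000 Ω
I = V / R_total = 110 / 9000 = 0.01222 A
P_R_B = I² × R_B = (0.01222)² × 6800 = 1.016 W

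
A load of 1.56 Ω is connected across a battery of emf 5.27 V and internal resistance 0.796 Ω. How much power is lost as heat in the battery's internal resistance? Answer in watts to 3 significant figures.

The internal resistance carries the same current as the load; P_int = I²r.
I = ε / (r + R) = 5.27 / (0.796 + 1.56) = 2.237 A
P_int = I² r = (2.237)² × 0.796 = 3.983 W

3.98 W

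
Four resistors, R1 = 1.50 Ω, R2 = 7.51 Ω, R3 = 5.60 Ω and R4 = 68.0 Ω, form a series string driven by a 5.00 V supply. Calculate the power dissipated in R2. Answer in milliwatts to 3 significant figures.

27.5 mW

In a series string the same current flows through every resistor — find that current, then P = I²R for the one we want.
R_total = 1.50 + 7.51 + 5.60 + 68.0 = 82.61 Ω
I = V / R_total = 5.00 / 82.61 = 0.06053 A
P_R2 = I² × R2 = (0.06053)² × 7.51 = 0.02751 W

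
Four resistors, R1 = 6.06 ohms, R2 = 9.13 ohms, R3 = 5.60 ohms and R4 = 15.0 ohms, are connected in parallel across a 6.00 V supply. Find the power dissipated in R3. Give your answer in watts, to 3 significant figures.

Parallel branches share the same voltage; P = V²/R gives the branch power in one step.
P_R3 = V² / R3 = (6.00)² / 5.60 Ω = 6.429 W

6.43 W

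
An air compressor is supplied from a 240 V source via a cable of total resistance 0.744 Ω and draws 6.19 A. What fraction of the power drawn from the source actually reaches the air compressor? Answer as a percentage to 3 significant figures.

98.1 %

The cable carries the full 6.19 A.
P_line = I² R_line = (6.190)² × 0.744 = 28.51 W
P_source = V I = 240 × 6.190 = 1486 W; P_load = 1457 W
η = P_load / P_source = 1457 / 1486 = 0.9808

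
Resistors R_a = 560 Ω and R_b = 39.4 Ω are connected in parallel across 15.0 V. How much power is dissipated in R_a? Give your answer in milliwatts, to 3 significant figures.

402 mW

Every branch has 15.0 V across it, so for R_a the power is simply V²/R.
P_R_a = V² / R_a = (15.0)² / 560 Ω = 0.4018 W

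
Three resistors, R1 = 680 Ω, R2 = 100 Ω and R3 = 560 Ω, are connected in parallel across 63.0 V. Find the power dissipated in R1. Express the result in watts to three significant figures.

Every branch has 63.0 V across it, so for R1 the power is simply V²/R.
P_R1 = V² / R1 = (63.0)² / 680 Ω = 5.837 W

5.84 W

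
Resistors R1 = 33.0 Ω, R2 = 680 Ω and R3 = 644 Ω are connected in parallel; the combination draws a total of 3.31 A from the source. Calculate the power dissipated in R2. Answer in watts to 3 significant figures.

14.5 W

The branches share the same voltage, but only the total current is given — find V from the equivalent resistance first.
1/R_eq = 1/33.0 + 1/680 + 1/644 ⇒ R_eq = 30.01 Ω
V = I_total × R_eq = 3.310 × 30.01 = 99.32 V
P_R2 = V² / R2 = (99.32)² / 680 = 14.51 W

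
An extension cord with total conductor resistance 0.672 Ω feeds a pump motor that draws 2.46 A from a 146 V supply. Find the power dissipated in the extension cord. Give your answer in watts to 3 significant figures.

The extension cord and load are in series, so the same current flows in both; the loss is I²R_line.
The extension cord carries the full 2.46 A.
P_line = I² R_line = (2.460)² × 0.672 = 4.067 W

4.07 W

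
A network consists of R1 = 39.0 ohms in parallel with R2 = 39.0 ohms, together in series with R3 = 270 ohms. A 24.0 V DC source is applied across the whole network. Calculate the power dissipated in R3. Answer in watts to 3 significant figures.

1.86 W

Reduce the parallel combination to a single R_p; the circuit then becomes R_p in series with the remaining resistor.
R_p = (39.0×39.0)/(39.0+39.0) = 19.50 Ω
R_total = R_p + 270 = 19.50 + 270 = 289.5 Ω
I = V / R_total = 24.0 / 289.5 = 0.08290 A
All the supply current flows through R3; use P = I²R3.
P_R3 = (0.08290)² × 270 = 1.856 W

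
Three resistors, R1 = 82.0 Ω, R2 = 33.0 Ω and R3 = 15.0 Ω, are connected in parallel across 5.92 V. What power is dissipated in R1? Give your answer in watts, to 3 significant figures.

Each parallel branch sees the full supply voltage, so P = V²/R applies directly to the target branch.
P_R1 = V² / R1 = (5.92)² / 82.0 Ω = 0.4274 W

0.427 W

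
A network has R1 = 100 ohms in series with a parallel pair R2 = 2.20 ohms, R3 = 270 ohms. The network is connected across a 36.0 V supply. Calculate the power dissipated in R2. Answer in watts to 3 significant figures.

0.269 W

Collapse R2‖R3 to a single equivalent, reducing the network to two series elements.
R_p = (2.20×270)/(2.20+270) = 2.182 Ω
R_total = 100 + 2.182 = 102.2 Ω
I = V / R_total = 36.0 / 102.2 = 0.3523 A
Voltage across the parallel pair: V_p = I × R_p = 0.3523 × 2.182 = 0.7688 V
R2 is across V_p, so use P = V²/R for that branch.
P_R2 = (0.7688)² / 2.20 = 0.2687 W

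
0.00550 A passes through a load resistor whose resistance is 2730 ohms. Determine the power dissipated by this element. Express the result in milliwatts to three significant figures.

82.6 mW

With I and R stated, P = I²R applies in one step.
P = (0.005500 A)² × 2730 Ω = 0.08258 W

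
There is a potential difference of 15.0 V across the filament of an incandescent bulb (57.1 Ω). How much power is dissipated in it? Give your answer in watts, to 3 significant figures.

V and R are stated; P = V²/R avoids computing the current.
P = (15.0 V)² / 57.1 Ω = 3.940 W

3.94 W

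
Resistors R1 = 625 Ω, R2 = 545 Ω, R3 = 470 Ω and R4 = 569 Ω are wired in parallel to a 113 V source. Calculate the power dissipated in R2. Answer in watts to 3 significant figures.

23.4 W

R2 sits directly across the source, so P = V²/R with V = 113 V.
P_R2 = V² / R2 = (113)² / 545 Ω = 23.43 W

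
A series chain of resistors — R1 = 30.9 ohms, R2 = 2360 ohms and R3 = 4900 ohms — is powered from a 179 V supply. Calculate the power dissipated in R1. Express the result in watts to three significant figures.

The current is common to all series resistors; compute it, then apply P = I²R for the target.
R_total = 30.9 + 2360 + 4900 = 7291 Ω
I = V / R_total = 179 / 7291 = 0.02455 A
P_R1 = I² × R1 = (0.02455)² × 30.9 = 0.01863 W

0.0186 W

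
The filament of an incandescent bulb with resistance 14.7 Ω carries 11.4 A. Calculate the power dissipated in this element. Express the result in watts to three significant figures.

1910 W

Knowing I and R, the power is just I²R — no need to find V first.
P = (11.40 A)² × 14.7 Ω = 1910 W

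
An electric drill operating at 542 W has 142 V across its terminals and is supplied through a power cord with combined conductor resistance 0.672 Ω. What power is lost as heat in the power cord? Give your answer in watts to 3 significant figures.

9.79 W

The power cord is a series resistance carrying the load current; its dissipation is I²R_line.
I = P / V = 542 / 142 = 3.817 A through the power cord.
P_line = I² R_line = (3.817)² × 0.672 = 9.790 W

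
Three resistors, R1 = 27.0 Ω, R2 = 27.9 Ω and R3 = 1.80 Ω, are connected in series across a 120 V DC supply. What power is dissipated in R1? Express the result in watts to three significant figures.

The current is common to all series resistors; compute it, then apply P = I²R for the target.
R_total = 27.0 + 27.9 + 1.80 = 56.70 Ω
I = V / R_total = 120 / 56.70 = 2.116 A
P_R1 = I² × R1 = (2.116)² × 27.0 = 120.9 W

121 W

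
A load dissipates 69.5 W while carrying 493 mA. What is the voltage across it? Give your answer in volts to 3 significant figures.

141 V

From P = V I = I²R = V²/R, with the two given quantities we get V = P / I.
V = 69.5 / 0.4930 = 141.0 V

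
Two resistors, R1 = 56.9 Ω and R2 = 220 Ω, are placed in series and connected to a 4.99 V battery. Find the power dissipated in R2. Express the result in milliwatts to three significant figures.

Series elements share the same current, so find I first, then use P = I²R.
R_total = 56.9 + 220 = 276.9 Ω
I = V / R_total = 4.99 / 276.9 = 0.01802 A
P_R2 = I² × R2 = (0.01802)² × 220 = 0.07145 W

71.4 mW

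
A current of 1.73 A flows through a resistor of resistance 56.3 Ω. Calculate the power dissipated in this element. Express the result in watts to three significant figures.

169 W

Current and resistance are given, so P = I²R is the direct form.
P = (1.730 A)² × 56.3 Ω = 168.5 W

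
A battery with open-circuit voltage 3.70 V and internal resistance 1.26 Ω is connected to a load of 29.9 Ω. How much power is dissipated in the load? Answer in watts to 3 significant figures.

0.422 W

The internal resistance and the load are in series, so the same I flows through both; get I from ε/(r+R), then I²R for the load.
I = ε / (r + R) = 3.70 / (1.26 + 29.9) = 0.1187 A
P_load = I² R = (0.1187)² × 29.9 = 0.4216 W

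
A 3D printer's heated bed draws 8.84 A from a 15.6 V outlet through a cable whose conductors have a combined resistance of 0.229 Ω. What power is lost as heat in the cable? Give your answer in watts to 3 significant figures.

17.9 W

Only the current and the line resistance are needed for the I²R loss.
The cable carries the full 8.84 A.
P_line = I² R_line = (8.840)² × 0.229 = 17.90 W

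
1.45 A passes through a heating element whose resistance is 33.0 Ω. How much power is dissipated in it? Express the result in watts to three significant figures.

69.4 W

With I and R stated, P = I²R applies in one step.
P = (1.450 A)² × 33.0 Ω = 69.38 W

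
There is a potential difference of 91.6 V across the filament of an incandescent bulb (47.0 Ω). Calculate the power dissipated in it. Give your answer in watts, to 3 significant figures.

With V across and R both known, P = V²/R gives the dissipation directly.
P = (91.6 V)² / 47.0 Ω = 178.5 W

179 W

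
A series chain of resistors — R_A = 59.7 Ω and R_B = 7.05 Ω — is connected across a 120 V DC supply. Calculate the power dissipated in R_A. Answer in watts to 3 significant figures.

193 W

Series elements share the same current, so find I first, then use P = I²R.
R_total = 59.7 + 7.05 = 66.75 Ω
I = V / R_total = 120 / 66.75 = 1.798 A
P_R_A = I² × R_A = (1.798)² × 59.7 = 192.9 W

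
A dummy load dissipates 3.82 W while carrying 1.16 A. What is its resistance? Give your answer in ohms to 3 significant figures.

From P = V I = I²R = V²/R, with the two given quantities we get R = P / I².
R = 3.82 / (1.160)² = 2.839 Ω

2.84 Ω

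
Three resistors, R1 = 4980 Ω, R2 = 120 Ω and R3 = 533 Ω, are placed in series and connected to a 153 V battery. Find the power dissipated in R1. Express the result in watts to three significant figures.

In a series string the same current flows through every resistor — find that current, then P = I²R for the one we want.
R_total = 4980 + 120 + 533 = 5633 Ω
I = V / R_total = 153 / 5633 = 0.02716 A
P_R1 = I² × R1 = (0.02716)² × 4980 = 3.674 W

3.67 W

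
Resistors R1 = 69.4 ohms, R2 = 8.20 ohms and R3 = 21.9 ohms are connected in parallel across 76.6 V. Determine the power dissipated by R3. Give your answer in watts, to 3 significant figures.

R3 sits directly across the source, so P = V²/R with V = 76.6 V.
P_R3 = V² / R3 = (76.6)² / 21.9 Ω = 267.9 W

268 W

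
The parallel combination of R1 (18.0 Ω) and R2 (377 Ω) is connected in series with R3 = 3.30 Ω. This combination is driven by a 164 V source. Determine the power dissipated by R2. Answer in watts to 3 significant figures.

50.2 W

Collapse the R1‖R2 pair into one equivalent R_p; then R_p and R3 form a series string.
R_p = (18.0×377)/(18.0+377) = 17.18 Ω
R_total = R_p + 3.30 = 17.18 + 3.30 = 20.48 Ω
I = V / R_total = 164 / 20.48 = 8.008 A
Voltage across the parallel pair: V_p = I × R_p = 8.008 × 17.18 = 137.6 V
R2 has V_p across it, so P = V_p²/R2.
P_R2 = (137.6)² / 377 = 50.20 W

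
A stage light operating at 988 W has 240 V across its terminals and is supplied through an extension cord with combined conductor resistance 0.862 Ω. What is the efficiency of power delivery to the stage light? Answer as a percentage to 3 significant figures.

I = P / V = 988 / 240 = 4.117 A through the extension cord.
P_line = I² R_line = (4.117)² × 0.862 = 14.61 W
P_source = P_load + P_line = 988.0 + 14.61 = 1003 W
η = P_load / P_source = 988.0 / 1003 = 0.9854

98.5 %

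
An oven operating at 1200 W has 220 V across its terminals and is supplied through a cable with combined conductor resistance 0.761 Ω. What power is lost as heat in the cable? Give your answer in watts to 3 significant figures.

The cable is a series resistance carrying the load current; its dissipation is I²R_line.
I = P / V = 1200 / 220 = 5.455 A through the cable.
P_line = I² R_line = (5.455)² × 0.761 = 22.64 W

22.6 W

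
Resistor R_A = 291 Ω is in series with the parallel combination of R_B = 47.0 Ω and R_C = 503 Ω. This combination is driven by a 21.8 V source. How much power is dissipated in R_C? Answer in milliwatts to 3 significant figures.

Replace R_B and R_C with their parallel equivalent so the circuit becomes R_A in series with R_p.
R_p = (47.0×503)/(47.0+503) = 42.98 Ω
R_total = 291 + 42.98 = 334.0 Ω
I = V / R_total = 21.8 / 334.0 = 0.06527 A
Voltage across the parallel pair: V_p = I × R_p = 0.06527 × 42.98 = 2.806 V
With V_p across R_C, its power is V_p²/R_C.
P_R_C = (2.806)² / 503 = 0.01565 W

15.6 mW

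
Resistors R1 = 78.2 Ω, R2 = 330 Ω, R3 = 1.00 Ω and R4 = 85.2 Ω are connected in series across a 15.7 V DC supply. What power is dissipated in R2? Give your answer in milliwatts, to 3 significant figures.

Since the resistors are in series they all carry the loop current I = V/R_total; the power in any one is I²R.
R_total = 78.2 + 330 + 1.00 + 85.2 = 494.4 Ω
I = V / R_total = 15.7 / 494.4 = 0.03176 A
P_R2 = I² × R2 = (0.03176)² × 330 = 0.3328 W

333 mW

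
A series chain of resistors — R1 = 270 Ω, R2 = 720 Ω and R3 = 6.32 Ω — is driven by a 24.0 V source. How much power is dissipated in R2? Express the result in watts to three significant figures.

0.418 W

In a series string the same current flows through every resistor — find that current, then P = I²R for the one we want.
R_total = 270 + 720 + 6.32 = 996.3 Ω
I = V / R_total = 24.0 / 996.3 = 0.02409 A
P_R2 = I² × R2 = (0.02409)² × 720 = 0.4178 W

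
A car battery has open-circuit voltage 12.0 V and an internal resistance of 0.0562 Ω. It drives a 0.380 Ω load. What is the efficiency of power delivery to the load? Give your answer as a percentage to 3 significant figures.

87.1 %

Both r and R carry the same current, so the power split is just the resistance split: η = R/(R+r).
η = R / (R + r) = 0.380 / (0.380 + 0.0562) = 0.8712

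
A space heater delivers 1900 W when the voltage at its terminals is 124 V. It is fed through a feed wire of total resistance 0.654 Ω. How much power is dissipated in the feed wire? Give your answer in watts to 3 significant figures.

154 W

The feed wire is a series resistance carrying the load current; its dissipation is I²R_line.
I = P / V = 1900 / 124 = 15.32 A through the feed wire.
P_line = I² R_line = (15.32)² × 0.654 = 153.5 W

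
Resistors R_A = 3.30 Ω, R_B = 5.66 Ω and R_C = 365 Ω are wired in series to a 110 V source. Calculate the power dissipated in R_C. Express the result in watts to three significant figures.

Every series element carries the same I. Get I from the total resistance, then P = I² × R_C.
R_total = 3.30 + 5.66 + 365 = 374.0 Ω
I = V / R_total = 110 / 374.0 = 0.2941 A
P_R_C = I² × R_C = (0.2941)² × 365 = 31.58 W

31.6 W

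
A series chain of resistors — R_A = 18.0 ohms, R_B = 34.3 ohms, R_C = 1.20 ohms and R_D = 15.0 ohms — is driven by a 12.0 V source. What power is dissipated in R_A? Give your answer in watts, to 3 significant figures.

0.552 W

Series elements share the same current, so find I first, then use P = I²R.
R_total = 18.0 + 34.3 + 1.20 + 15.0 = 68.50 Ω
I = V / R_total = 12.0 / 68.50 = 0.1752 A
P_R_A = I² × R_A = (0.1752)² × 18.0 = 0.5524 W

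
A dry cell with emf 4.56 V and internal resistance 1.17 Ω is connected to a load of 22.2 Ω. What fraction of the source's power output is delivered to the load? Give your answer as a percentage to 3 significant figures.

The source delivers εI, of which I²R reaches the load and I²r is lost; since I is common, η = R/(R+r).
η = R / (R + r) = 22.2 / (22.2 + 1.17) = 0.9499

95.0 %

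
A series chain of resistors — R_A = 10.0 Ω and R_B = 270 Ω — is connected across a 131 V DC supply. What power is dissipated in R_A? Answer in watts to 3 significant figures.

2.19 W

Series elements share the same current, so find I first, then use P = I²R.
R_total = 10.0 + 270 = 280.0 Ω
I = V / R_total = 131 / 280.0 = 0.4679 A
P_R_A = I² × R_A = (0.4679)² × 10.0 = 2.189 W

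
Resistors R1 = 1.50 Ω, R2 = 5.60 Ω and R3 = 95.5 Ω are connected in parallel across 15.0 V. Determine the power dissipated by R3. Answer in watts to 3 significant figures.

2.36 W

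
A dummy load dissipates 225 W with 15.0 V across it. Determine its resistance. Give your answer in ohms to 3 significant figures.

1.00 Ω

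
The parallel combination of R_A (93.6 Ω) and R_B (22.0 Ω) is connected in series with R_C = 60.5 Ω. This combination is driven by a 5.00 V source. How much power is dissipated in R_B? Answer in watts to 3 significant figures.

0.0588 W

Combine R_A and R_B into their parallel equivalent first, reducing the network to two series resistors.
R_p = (93.6×22.0)/(93.6+22.0) = 17.81 Ω
R_total = R_p + 60.5 = 17.81 + 60.5 = 78.31 Ω
I = V / R_total = 5.00 / 78.31 = 0.06385 A
Voltage across the parallel pair: V_p = I × R_p = 0.06385 × 17.81 = 1.137 V
Use P = V²/R for R_B with V = V_p.
P_R_B = (1.137)² / 22.0 = 0.05879 W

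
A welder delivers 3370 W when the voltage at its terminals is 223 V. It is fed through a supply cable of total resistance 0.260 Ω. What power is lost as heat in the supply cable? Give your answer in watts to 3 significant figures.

59.4 W

Line loss is just I²R for the cable — we know both I and R_line directly.
I = P / V = 3370 / 223 = 15.11 A through the supply cable.
P_line = I² R_line = (15.11)² × 0.260 = 59.38 W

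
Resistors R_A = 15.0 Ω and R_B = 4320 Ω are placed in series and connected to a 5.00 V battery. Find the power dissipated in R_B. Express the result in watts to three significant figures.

The current is common to all series resistors; compute it, then apply P = I²R for the target.
R_total = 15.0 + 4320 = 4335 Ω
I = V / R_total = 5.00 / 4335 = 0.001153 A
P_R_B = I² × R_B = (0.001153)² × 4320 = 0.005747 W

0.00575 W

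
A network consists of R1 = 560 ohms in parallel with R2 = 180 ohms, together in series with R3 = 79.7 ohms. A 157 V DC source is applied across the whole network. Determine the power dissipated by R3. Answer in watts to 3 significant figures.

Reduce the parallel combination to a single R_p; the circuit then becomes R_p in series with the remaining resistor.
R_p = (560×180)/(560+180) = 136.2 Ω
R_total = R_p + 79.7 = 136.2 + 79.7 = 215.9 Ω
I = V / R_total = 157 / 215.9 = 0.7271 A
R3 carries the full series current, so P = I²R.
P_R3 = (0.7271)² × 79.7 = 42.14 W

42.1 W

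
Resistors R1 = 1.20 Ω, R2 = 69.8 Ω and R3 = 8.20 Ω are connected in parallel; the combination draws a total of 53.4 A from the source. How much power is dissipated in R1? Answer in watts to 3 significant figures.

2530 W

The branches share the same voltage, but only the total current is given — find V from the equivalent resistance first.
1/R_eq = 1/1.20 + 1/69.8 + 1/8.20 ⇒ R_eq = 1.031 Ω
V = I_total × R_eq = 53.40 × 1.031 = 55.07 V
P_R1 = V² / R1 = (55.07)² / 1.20 = 2528 W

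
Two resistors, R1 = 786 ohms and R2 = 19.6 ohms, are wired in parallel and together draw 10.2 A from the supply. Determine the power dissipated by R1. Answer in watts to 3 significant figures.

48.4 W

We need the common branch voltage; get it from I_total × R_eq, then P = V²/R for the branch.
1/R_eq = 1/786 + 1/19.6 ⇒ R_eq = 19.12 Ω
V = I_total × R_eq = 10.20 × 19.12 = 195.1 V
P_R1 = V² / R1 = (195.1)² / 786 = 48.41 W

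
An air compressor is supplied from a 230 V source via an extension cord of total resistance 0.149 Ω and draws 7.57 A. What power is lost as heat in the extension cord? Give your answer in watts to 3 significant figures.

The extension cord and load are in series, so the same current flows in both; the loss is I²R_line.
The extension cord carries the full 7.57 A.
P_line = I² R_line = (7.570)² × 0.149 = 8.538 W

8.54 W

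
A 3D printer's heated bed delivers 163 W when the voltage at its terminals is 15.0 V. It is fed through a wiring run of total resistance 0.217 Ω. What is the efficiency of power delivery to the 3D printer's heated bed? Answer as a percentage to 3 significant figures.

I = P / V = 163 / 15.0 = 10.87 A through the wiring run.
P_line = I² R_line = (10.87)² × 0.217 = 25.62 W
P_source = P_load + P_line = 163.0 + 25.62 = 188.6 W
η = P_load / P_source = 163.0 / 188.6 = 0.8642

86.4 %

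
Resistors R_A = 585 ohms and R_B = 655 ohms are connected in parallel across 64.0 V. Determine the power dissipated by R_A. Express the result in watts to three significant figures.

7.00 W

Parallel branches share the same voltage; P = V²/R gives the branch power in one step.
P_R_A = V² / R_A = (64.0)² / 585 Ω = 7.002 W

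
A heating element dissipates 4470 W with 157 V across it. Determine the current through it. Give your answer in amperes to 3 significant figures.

28.5 A

From P = V I = I²R = V²/R, with the two given quantities we get I = P / V.
I = 4470 / 157 = 28.47 A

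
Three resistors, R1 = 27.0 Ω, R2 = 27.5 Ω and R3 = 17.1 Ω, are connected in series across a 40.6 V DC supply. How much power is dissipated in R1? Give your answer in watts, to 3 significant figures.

Series elements share the same current, so find I first, then use P = I²R.
R_total = 27.0 + 27.5 + 17.1 = 71.60 Ω
I = V / R_total = 40.6 / 71.60 = 0.5670 A
P_R1 = I² × R1 = (0.5670)² × 27.0 = 8.681 W

8.68 W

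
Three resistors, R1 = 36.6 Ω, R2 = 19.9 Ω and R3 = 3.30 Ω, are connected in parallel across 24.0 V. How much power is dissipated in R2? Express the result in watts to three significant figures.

R2 sits directly across the source, so P = V²/R with V = 24.0 V.
P_R2 = V² / R2 = (24.0)² / 19.9 Ω = 28.94 W

28.9 W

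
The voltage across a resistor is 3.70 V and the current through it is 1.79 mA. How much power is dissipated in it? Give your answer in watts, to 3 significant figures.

Since both terminal voltage and current are stated, P = V I gives the power in one step.
P = 3.70 V × 0.001790 A = 0.006623 W

0.00662 W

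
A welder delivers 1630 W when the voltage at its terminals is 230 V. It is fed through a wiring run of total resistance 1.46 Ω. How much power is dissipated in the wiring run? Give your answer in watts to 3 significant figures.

73.3 W

Only the current and the line resistance are needed for the I²R loss.
I = P / V = 1630 / 230 = 7.087 A through the wiring run.
P_line = I² R_line = (7.087)² × 1.46 = 73.33 W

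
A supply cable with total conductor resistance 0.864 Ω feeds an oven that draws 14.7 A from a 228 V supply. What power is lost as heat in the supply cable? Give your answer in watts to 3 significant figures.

Only the current and the line resistance are needed for the I²R loss.
The supply cable carries the full 14.7 A.
P_line = I² R_line = (14.70)² × 0.864 = 186.7 W

187 W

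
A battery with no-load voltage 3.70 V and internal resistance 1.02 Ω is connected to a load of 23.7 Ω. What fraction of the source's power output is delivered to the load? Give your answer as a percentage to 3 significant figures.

95.9 %

Both r and R carry the same current, so the power split is just the resistance split: η = R/(R+r).
η = R / (R + r) = 23.7 / (23.7 + 1.02) = 0.9587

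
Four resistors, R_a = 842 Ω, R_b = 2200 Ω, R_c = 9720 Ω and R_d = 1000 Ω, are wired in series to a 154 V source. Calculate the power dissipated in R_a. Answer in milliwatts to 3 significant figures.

105 mW

The current is common to all series resistors; compute it, then apply P = I²R for the target.
R_total = 842 + 2200 + 9720 + 1000 = 13760 Ω
I = V / R_total = 154 / 13760 = 0.01119 A
P_R_a = I² × R_a = (0.01119)² × 842 = 0.1054 W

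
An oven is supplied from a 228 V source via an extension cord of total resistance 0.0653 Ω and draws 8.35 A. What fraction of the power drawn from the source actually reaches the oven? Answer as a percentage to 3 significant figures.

99.8 %

The extension cord carries the full 8.35 A.
P_line = I² R_line = (8.350)² × 0.0653 = 4.553 W
P_source = V I = 228 × 8.350 = 1904 W; P_load = 1899 W
η = P_load / P_source = 1899 / 1904 = 0.9976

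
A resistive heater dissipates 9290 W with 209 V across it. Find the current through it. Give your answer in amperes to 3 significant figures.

From P = V I = I²R = V²/R, with the two given quantities we get I = P / V.
I = 9290 / 209 = 44.45 A

44.4 A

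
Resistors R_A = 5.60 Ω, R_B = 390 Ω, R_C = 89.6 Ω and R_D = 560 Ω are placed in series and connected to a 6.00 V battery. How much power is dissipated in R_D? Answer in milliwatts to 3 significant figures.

Since the resistors are in series they all carry the loop current I = V/R_total; the power in any one is I²R.
R_total = 5.60 + 390 + 89.6 + 560 = 1045 Ω
I = V / R_total = 6.00 / 1045 = 0.005741 A
P_R_D = I² × R_D = (0.005741)² × 560 = 0.01845 W

18.5 mW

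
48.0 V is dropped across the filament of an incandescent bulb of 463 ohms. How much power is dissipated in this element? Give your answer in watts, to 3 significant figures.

4.98 W

Voltage and resistance are given, so P = V²/R is the one-step route.
P = (48.0 V)² / 463 Ω = 4.976 W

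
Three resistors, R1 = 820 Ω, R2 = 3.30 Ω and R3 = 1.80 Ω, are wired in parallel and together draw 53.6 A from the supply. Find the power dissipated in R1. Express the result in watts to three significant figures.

4.74 W

Parallel branches share V, not I — compute V via R_eq, then use V²/R for the target branch.
1/R_eq = 1/820 + 1/3.30 + 1/1.80 ⇒ R_eq = 1.163 Ω
V = I_total × R_eq = 53.60 × 1.163 = 62.34 V
P_R1 = V² / R1 = (62.34)² / 820 = 4.739 W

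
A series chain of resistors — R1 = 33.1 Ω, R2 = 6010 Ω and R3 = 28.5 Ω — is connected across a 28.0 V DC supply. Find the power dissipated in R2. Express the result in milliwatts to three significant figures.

128 mW

In a series string the same current flows through every resistor — find that current, then P = I²R for the one we want.
R_total = 33.1 + 6010 + 28.5 = 6072 Ω
I = V / R_total = 28.0 / 6072 = 0.004612 A
P_R2 = I² × R2 = (0.004612)² × 6010 = 0.1278 W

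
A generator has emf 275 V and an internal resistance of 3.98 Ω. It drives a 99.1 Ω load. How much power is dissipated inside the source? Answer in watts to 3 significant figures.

The internal resistance carries the same current as the load; P_int = I²r.
I = ε / (r + R) = 275 / (3.98 + 99.1) = 2.668 A
P_int = I² r = (2.668)² × 3.98 = 28.33 W

28.3 W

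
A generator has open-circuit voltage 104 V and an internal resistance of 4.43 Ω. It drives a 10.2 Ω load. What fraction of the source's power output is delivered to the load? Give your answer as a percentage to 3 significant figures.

69.7 %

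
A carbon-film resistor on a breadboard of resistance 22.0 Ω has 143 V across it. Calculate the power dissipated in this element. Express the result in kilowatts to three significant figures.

0.929 kW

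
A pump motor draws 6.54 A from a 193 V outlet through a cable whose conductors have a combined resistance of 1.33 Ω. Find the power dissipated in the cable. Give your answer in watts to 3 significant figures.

56.9 W

Only the current and the line resistance are needed for the I²R loss.
The cable carries the full 6.54 A.
P_line = I² R_line = (6.540)² × 1.33 = 56.89 W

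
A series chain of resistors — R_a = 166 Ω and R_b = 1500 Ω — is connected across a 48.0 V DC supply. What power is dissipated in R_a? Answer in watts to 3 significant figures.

0.138 W

The current is common to all series resistors; compute it, then apply P = I²R for the target.
R_total = 166 + 1500 = 1666 Ω
I = V / R_total = 48.0 / 1666 = 0.02881 A
P_R_a = I² × R_a = (0.02881)² × 166 = 0.1378 W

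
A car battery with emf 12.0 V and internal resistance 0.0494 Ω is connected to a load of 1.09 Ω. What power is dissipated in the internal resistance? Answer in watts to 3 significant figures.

r is in series with the load, so it carries the full circuit current — the loss in it is I²r.
I = ε / (r + R) = 12.0 / (0.0494 + 1.09) = 10.53 A
P_int = I² r = (10.53)² × 0.0494 = 5.479 W

5.48 W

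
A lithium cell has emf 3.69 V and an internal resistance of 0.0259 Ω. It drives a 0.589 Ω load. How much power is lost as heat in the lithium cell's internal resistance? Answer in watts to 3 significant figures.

r is in series with the load, so it carries the full circuit current — the loss in it is I²r.
I = ε / (r + R) = 3.69 / (0.0259 + 0.589) = 6.001 A
P_int = I² r = (6.001)² × 0.0259 = 0.9327 W

0.933 W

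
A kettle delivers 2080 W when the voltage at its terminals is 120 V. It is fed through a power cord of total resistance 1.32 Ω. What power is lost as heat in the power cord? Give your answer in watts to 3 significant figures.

The power cord and load are in series, so the same current flows in both; the loss is I²R_line.
I = P / V = 2080 / 120 = 17.33 A through the power cord.
P_line = I² R_line = (17.33)² × 1.32 = 396.6 W

397 W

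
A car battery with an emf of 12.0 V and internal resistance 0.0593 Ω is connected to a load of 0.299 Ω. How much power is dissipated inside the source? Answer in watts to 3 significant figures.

66.5 W

The internal resistance carries the same current as the load; P_int = I²r.
I = ε / (r + R) = 12.0 / (0.0593 + 0.299) = 33.49 A
P_int = I² r = (33.49)² × 0.0593 = 66.52 W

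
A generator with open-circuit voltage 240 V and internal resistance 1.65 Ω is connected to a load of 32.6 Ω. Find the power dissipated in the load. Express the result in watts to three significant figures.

1600 W

The internal resistance and the load are in series, so the same I flows through both; get I from ε/(r+R), then I²R for the load.
I = ε / (r + R) = 240 / (1.65 + 32.6) = 7.007 A
P_load = I² R = (7.007)² × 32.6 = 1601 W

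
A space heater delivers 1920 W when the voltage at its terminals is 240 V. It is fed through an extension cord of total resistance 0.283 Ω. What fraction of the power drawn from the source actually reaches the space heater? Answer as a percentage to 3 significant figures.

I = P / V = 1920 / 240 = 8.000 A through the extension cord.
P_line = I² R_line = (8.000)² × 0.283 = 18.11 W
P_source = P_load + P_line = 1920 + 18.11 = 1938 W
η = P_load / P_source = 1920 / 1938 = 0.9907

99.1 %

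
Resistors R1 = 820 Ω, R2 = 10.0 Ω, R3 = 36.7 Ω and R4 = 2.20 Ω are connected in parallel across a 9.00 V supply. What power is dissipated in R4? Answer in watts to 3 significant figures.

R4 sits directly across the source, so P = V²/R with V = 9.00 V.
P_R4 = V² / R4 = (9.00)² / 2.20 Ω = 36.82 W

36.8 W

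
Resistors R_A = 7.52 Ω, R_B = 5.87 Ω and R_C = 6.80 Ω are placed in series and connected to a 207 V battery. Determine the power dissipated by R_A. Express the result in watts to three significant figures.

790 W

Every series element carries the same I. Get I from the total resistance, then P = I² × R_A.
R_total = 7.52 + 5.87 + 6.80 = 20.19 Ω
I = V / R_total = 207 / 20.19 = 10.25 A
P_R_A = I² × R_A = (10.25)² × 7.52 = 790.5 W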